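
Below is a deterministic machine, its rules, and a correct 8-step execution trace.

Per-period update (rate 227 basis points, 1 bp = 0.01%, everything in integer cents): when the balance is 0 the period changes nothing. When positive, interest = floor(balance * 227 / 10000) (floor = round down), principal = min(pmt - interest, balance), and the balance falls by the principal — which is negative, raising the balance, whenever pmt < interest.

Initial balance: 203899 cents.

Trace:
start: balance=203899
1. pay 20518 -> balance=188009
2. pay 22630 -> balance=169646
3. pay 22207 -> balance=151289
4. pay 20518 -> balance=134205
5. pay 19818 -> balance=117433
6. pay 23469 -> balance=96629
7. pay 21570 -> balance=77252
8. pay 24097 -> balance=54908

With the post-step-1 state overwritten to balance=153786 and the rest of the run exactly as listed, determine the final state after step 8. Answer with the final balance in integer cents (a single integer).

state after step 1 := balance=153786
2. pay 22630 -> balance=134646
3. pay 22207 -> balance=115495
4. pay 20518 -> balance=97598
5. pay 19818 -> balance=79995
6. pay 23469 -> balance=58341
7. pay 21570 -> balance=38095
8. pay 24097 -> balance=14862

14862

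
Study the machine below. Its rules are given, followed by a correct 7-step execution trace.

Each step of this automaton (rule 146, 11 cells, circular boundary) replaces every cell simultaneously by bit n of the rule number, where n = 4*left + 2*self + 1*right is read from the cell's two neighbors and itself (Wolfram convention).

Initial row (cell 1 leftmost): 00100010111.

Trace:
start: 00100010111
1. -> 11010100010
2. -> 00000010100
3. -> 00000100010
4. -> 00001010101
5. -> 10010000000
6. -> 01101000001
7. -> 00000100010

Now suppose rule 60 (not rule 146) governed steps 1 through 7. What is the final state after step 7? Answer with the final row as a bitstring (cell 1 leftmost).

(re-executing steps 1..7 under rule 60; state before step 1: 00100010111)
1. -> 10110011100
2. -> 11101010010
3. -> 10011111011
4. -> 01010000110
5. -> 01111000101
6. -> 11000100111
7. -> 00100110100

00100110100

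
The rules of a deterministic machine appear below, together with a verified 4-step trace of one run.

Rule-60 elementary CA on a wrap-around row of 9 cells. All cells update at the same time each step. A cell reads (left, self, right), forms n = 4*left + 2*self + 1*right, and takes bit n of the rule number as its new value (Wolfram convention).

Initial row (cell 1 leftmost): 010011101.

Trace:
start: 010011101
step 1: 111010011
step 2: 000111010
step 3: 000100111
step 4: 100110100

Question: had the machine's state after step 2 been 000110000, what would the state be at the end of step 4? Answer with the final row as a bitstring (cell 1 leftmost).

state after step 2 := 000110000
step 3: 000101000
step 4: 000111100

000111100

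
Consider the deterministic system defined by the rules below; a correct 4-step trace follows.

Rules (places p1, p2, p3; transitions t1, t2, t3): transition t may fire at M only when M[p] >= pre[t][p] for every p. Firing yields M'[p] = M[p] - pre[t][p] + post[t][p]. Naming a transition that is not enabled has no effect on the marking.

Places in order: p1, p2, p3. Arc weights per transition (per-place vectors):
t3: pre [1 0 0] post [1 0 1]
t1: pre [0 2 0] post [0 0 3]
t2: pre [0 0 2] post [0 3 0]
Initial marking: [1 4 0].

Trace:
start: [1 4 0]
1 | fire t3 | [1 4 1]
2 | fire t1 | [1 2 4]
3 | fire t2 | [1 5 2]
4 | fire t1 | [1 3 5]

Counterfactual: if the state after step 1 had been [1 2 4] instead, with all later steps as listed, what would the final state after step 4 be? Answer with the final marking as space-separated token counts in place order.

1 1 8

state after step 1 := [1 2 4]
2 | fire t1 | [1 0 7]
3 | fire t2 | [1 3 5]
4 | fire t1 | [1 1 8]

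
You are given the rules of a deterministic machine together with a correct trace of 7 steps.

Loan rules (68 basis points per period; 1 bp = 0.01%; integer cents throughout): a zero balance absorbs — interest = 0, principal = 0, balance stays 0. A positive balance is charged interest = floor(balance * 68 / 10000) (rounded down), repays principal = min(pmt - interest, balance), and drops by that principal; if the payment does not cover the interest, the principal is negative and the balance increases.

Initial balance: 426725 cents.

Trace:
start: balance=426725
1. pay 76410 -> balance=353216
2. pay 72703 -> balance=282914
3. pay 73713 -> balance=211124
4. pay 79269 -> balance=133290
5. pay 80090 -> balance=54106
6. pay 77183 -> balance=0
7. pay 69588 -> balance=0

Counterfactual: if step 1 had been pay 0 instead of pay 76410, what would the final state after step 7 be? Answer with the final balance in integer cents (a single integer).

(re-executing from step 1 with the substitution; state before step 1: balance=426725)
1. pay 0 -> balance=429626
2. pay 72703 -> balance=359844
3. pay 73713 -> balance=288577
4. pay 79269 -> balance=211270
5. pay 80090 -> balance=132616
6. pay 77183 -> balance=56334
7. pay 69588 -> balance=0

0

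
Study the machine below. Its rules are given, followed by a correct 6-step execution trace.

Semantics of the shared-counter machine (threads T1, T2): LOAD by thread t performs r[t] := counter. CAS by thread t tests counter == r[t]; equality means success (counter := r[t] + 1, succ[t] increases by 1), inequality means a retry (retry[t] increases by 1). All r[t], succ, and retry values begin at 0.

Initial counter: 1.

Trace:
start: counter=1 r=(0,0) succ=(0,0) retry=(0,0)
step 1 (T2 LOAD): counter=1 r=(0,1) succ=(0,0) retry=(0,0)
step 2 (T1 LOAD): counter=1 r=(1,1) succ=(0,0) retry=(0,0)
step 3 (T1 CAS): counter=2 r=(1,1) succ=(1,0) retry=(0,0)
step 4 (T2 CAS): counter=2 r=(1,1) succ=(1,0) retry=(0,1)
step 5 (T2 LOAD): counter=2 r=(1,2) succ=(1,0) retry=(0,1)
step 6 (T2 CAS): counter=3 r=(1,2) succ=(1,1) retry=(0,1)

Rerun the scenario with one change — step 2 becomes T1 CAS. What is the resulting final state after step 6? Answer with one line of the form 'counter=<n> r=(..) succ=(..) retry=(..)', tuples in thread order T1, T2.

(re-executing from step 2 with the substitution; state before step 2: counter=1 r=(0,1) succ=(0,0) retry=(0,0))
step 2 (T1 CAS): counter=1 r=(0,1) succ=(0,0) retry=(1,0)
step 3 (T1 CAS): counter=1 r=(0,1) succ=(0,0) retry=(2,0)
step 4 (T2 CAS): counter=2 r=(0,1) succ=(0,1) retry=(2,0)
step 5 (T2 LOAD): counter=2 r=(0,2) succ=(0,1) retry=(2,0)
step 6 (T2 CAS): counter=3 r=(0,2) succ=(0,2) retry=(2,0)

counter=3 r=(0,2) succ=(0,2) retry=(2,0)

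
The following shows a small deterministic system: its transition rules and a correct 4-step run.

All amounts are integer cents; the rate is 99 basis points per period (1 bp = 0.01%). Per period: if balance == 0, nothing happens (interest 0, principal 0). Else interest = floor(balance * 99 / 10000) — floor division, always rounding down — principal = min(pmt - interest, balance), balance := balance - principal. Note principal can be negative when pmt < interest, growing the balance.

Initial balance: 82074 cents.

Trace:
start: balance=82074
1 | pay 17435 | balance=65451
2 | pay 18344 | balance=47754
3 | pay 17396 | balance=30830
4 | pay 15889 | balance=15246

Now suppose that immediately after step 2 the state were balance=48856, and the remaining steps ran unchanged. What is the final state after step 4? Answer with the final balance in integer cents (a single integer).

state after step 2 := balance=48856
3 | pay 17396 | balance=31943
4 | pay 15889 | balance=16370

16370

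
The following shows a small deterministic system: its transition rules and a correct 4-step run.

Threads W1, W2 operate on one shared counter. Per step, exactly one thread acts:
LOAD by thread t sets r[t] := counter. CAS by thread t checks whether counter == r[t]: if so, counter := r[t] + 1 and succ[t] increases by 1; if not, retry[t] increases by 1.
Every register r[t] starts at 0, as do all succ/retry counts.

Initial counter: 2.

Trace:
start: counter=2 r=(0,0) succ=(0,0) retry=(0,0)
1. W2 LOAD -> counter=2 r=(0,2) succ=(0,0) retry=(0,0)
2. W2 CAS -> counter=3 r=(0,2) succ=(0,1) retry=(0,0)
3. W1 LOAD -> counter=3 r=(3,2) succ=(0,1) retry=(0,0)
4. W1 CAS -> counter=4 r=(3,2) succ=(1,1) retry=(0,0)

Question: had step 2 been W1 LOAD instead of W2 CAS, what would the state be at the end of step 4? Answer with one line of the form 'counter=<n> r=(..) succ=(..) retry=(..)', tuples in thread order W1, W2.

(re-executing from step 2 with the substitution; state before step 2: counter=2 r=(0,2) succ=(0,0) retry=(0,0))
2. W1 LOAD -> counter=2 r=(2,2) succ=(0,0) retry=(0,0)
3. W1 LOAD -> counter=2 r=(2,2) succ=(0,0) retry=(0,0)
4. W1 CAS -> counter=3 r=(2,2) succ=(1,0) retry=(0,0)

counter=3 r=(2,2) succ=(1,0) retry=(0,0)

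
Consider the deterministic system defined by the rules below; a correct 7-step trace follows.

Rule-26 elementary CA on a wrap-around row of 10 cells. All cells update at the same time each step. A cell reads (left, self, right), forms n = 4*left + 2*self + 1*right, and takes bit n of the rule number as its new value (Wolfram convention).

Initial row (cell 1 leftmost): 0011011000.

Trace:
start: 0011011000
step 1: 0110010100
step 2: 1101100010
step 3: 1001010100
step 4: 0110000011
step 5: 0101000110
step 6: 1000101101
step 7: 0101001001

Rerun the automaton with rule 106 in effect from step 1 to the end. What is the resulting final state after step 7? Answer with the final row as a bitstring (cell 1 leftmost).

(re-executing steps 1..7 under rule 106; state before step 1: 0011011000)
step 1: 0111111000
step 2: 1100001000
step 3: 1100010001
step 4: 0100100011
step 5: 1001000111
step 6: 1010001100
step 7: 0100011101

0100011101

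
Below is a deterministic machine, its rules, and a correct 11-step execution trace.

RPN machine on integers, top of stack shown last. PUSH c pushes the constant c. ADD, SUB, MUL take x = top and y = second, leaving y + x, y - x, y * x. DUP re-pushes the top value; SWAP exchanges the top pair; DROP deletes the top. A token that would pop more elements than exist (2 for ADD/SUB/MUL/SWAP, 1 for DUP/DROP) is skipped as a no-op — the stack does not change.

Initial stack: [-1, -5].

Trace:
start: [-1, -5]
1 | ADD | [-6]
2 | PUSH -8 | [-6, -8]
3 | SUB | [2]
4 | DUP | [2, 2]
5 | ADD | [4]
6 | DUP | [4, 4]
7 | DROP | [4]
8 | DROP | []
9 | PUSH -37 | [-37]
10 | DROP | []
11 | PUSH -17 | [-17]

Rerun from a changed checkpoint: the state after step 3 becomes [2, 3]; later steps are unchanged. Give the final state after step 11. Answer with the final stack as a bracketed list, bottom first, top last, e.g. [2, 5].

state after step 3 := [2, 3]
4 | DUP | [2, 3, 3]
5 | ADD | [2, 6]
6 | DUP | [2, 6, 6]
7 | DROP | [2, 6]
8 | DROP | [2]
9 | PUSH -37 | [2, -37]
10 | DROP | [2]
11 | PUSH -17 | [2, -17]

[2, -17]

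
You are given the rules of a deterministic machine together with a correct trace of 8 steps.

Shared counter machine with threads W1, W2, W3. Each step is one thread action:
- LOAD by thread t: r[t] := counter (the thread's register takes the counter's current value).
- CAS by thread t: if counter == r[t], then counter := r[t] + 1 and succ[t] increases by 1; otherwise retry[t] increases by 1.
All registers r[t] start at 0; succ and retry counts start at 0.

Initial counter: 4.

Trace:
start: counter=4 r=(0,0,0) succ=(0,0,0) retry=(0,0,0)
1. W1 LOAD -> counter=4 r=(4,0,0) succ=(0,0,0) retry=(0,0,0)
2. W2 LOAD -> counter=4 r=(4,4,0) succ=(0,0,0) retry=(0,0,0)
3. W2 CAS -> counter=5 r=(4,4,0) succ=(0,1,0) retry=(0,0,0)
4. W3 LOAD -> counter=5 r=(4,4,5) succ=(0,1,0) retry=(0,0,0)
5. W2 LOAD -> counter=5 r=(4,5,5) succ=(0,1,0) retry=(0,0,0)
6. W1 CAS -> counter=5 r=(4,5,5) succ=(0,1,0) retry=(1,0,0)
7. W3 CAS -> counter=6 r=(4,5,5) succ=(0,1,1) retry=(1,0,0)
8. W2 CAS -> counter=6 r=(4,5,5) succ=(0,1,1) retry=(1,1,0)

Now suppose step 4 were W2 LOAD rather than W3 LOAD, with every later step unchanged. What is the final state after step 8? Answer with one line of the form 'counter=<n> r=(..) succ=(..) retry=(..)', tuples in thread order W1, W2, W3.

counter=6 r=(4,5,0) succ=(0,2,0) retry=(1,0,1)

(re-executing from step 4 with the substitution; state before step 4: counter=5 r=(4,4,0) succ=(0,1,0) retry=(0,0,0))
4. W2 LOAD -> counter=5 r=(4,5,0) succ=(0,1,0) retry=(0,0,0)
5. W2 LOAD -> counter=5 r=(4,5,0) succ=(0,1,0) retry=(0,0,0)
6. W1 CAS -> counter=5 r=(4,5,0) succ=(0,1,0) retry=(1,0,0)
7. W3 CAS -> counter=5 r=(4,5,0) succ=(0,1,0) retry=(1,0,1)
8. W2 CAS -> counter=6 r=(4,5,0) succ=(0,2,0) retry=(1,0,1)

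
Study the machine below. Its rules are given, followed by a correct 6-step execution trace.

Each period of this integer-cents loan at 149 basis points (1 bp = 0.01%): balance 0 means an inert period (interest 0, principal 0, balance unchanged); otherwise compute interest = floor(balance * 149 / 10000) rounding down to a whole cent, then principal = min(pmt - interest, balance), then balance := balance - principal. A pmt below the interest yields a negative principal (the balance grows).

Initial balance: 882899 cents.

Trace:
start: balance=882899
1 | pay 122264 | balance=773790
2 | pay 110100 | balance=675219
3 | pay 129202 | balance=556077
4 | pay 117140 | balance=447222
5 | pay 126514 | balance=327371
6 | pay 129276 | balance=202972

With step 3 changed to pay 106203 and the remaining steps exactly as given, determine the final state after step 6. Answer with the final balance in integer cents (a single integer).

227015

(re-executing from step 3 with the substitution; state before step 3: balance=675219)
3 | pay 106203 | balance=579076
4 | pay 117140 | balance=470564
5 | pay 126514 | balance=351061
6 | pay 129276 | balance=227015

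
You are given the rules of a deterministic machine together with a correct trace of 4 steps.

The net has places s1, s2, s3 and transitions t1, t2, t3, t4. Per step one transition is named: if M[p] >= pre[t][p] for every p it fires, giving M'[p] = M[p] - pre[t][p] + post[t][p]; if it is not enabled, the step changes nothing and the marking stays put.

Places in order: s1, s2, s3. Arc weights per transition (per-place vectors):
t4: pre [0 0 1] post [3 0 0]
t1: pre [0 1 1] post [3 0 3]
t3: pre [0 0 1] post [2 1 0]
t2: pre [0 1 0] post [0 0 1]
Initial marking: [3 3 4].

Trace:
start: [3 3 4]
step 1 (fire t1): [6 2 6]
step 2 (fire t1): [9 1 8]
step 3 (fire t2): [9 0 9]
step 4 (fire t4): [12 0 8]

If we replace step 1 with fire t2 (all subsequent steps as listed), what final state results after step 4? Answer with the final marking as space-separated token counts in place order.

(re-executing from step 1 with the substitution; state before step 1: [3 3 4])
step 1 (fire t2): [3 2 5]
step 2 (fire t1): [6 1 7]
step 3 (fire t2): [6 0 8]
step 4 (fire t4): [9 0 7]

9 0 7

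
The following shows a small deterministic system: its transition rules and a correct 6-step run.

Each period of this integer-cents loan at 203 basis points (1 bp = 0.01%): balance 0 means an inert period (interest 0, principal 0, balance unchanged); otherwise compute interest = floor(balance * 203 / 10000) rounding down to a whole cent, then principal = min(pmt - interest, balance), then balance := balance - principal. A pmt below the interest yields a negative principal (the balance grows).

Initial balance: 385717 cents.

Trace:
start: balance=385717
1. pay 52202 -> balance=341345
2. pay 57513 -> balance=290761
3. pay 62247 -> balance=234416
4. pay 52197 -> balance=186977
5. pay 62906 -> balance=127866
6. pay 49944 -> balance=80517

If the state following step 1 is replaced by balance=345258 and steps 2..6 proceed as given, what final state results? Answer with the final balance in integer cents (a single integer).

84843

state after step 1 := balance=345258
2. pay 57513 -> balance=294753
3. pay 62247 -> balance=238489
4. pay 52197 -> balance=191133
5. pay 62906 -> balance=132106
6. pay 49944 -> balance=84843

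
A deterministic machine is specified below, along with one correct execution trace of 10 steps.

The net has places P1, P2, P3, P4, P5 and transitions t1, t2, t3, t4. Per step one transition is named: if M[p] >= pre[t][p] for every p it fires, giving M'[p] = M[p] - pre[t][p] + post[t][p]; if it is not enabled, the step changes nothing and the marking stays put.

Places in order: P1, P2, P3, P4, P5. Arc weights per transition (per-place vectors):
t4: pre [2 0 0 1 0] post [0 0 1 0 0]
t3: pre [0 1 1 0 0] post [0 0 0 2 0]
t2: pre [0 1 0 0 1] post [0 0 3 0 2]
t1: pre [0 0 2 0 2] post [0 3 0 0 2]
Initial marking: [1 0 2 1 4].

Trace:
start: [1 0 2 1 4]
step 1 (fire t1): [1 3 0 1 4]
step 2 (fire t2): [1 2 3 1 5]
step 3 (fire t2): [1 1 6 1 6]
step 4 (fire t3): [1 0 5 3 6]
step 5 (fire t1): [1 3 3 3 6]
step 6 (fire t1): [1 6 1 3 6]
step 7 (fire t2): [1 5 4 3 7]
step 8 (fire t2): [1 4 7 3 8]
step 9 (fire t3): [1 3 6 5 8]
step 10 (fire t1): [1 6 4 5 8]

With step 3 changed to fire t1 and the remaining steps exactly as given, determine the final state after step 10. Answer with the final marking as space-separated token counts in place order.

(re-executing from step 3 with the substitution; state before step 3: [1 2 3 1 5])
step 3 (fire t1): [1 5 1 1 5]
step 4 (fire t3): [1 4 0 3 5]
step 5 (fire t1): [1 4 0 3 5]
step 6 (fire t1): [1 4 0 3 5]
step 7 (fire t2): [1 3 3 3 6]
step 8 (fire t2): [1 2 6 3 7]
step 9 (fire t3): [1 1 5 5 7]
step 10 (fire t1): [1 4 3 5 7]

1 4 3 5 7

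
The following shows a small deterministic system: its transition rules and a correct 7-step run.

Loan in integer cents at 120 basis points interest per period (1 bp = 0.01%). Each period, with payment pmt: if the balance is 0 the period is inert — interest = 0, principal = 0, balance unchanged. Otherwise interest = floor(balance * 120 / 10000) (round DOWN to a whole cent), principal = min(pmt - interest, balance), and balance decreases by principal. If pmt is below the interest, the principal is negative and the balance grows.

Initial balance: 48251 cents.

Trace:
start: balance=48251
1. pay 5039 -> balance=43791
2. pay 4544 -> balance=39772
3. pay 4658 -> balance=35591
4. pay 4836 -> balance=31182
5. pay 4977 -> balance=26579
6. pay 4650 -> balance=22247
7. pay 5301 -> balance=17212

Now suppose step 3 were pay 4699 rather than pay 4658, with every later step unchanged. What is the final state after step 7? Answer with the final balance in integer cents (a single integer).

(re-executing from step 3 with the substitution; state before step 3: balance=39772)
3. pay 4699 -> balance=35550
4. pay 4836 -> balance=31140
5. pay 4977 -> balance=26536
6. pay 4650 -> balance=22204
7. pay 5301 -> balance=17169

17169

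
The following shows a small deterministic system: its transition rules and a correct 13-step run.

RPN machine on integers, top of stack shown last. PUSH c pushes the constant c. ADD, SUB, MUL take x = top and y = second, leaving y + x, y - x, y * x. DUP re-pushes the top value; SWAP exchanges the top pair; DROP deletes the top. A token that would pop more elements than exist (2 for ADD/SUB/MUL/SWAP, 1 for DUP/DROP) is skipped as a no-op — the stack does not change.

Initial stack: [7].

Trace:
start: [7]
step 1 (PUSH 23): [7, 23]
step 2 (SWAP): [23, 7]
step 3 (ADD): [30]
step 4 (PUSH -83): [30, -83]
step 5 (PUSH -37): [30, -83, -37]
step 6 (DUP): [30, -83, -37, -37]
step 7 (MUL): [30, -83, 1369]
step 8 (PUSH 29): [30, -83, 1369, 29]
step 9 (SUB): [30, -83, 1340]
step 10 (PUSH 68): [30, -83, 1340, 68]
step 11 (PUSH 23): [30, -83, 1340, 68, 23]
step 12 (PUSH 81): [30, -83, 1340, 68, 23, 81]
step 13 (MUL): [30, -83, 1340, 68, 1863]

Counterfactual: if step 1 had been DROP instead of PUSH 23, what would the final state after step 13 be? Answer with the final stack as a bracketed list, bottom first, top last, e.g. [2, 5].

(re-executing from step 1 with the substitution; state before step 1: [7])
step 1 (DROP): []
step 2 (SWAP): []
step 3 (ADD): []
step 4 (PUSH -83): [-83]
step 5 (PUSH -37): [-83, -37]
step 6 (DUP): [-83, -37, -37]
step 7 (MUL): [-83, 1369]
step 8 (PUSH 29): [-83, 1369, 29]
step 9 (SUB): [-83, 1340]
step 10 (PUSH 68): [-83, 1340, 68]
step 11 (PUSH 23): [-83, 1340, 68, 23]
step 12 (PUSH 81): [-83, 1340, 68, 23, 81]
step 13 (MUL): [-83, 1340, 68, 1863]

[-83, 1340, 68, 1863]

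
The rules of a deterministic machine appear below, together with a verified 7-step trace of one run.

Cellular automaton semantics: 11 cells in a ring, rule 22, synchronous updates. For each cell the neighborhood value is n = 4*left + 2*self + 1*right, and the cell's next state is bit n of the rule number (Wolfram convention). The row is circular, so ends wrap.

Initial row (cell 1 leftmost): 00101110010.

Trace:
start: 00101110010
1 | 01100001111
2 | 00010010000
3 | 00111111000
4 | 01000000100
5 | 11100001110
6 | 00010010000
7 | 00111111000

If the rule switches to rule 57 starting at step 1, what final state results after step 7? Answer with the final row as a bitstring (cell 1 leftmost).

00101010101

(re-executing steps 1..7 under rule 57; state before step 1: 00101110010)
1 | 10011001001
2 | 01010100101
3 | 10101010010
4 | 01010101001
5 | 10101010100
6 | 01010101010
7 | 00101010101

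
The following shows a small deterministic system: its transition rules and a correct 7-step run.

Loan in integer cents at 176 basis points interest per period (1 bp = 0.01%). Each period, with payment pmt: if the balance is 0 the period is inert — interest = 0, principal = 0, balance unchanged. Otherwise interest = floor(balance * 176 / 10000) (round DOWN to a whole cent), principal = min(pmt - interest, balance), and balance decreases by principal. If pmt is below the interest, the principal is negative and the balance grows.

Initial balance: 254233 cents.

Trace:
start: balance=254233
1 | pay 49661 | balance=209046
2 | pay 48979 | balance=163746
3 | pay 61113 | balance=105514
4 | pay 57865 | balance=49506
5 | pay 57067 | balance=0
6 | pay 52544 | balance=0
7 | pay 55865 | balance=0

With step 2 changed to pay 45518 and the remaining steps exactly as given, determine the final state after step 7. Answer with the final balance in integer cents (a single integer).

(re-executing from step 2 with the substitution; state before step 2: balance=209046)
2 | pay 45518 | balance=167207
3 | pay 61113 | balance=109036
4 | pay 57865 | balance=53090
5 | pay 57067 | balance=0
6 | pay 52544 | balance=0
7 | pay 55865 | balance=0

0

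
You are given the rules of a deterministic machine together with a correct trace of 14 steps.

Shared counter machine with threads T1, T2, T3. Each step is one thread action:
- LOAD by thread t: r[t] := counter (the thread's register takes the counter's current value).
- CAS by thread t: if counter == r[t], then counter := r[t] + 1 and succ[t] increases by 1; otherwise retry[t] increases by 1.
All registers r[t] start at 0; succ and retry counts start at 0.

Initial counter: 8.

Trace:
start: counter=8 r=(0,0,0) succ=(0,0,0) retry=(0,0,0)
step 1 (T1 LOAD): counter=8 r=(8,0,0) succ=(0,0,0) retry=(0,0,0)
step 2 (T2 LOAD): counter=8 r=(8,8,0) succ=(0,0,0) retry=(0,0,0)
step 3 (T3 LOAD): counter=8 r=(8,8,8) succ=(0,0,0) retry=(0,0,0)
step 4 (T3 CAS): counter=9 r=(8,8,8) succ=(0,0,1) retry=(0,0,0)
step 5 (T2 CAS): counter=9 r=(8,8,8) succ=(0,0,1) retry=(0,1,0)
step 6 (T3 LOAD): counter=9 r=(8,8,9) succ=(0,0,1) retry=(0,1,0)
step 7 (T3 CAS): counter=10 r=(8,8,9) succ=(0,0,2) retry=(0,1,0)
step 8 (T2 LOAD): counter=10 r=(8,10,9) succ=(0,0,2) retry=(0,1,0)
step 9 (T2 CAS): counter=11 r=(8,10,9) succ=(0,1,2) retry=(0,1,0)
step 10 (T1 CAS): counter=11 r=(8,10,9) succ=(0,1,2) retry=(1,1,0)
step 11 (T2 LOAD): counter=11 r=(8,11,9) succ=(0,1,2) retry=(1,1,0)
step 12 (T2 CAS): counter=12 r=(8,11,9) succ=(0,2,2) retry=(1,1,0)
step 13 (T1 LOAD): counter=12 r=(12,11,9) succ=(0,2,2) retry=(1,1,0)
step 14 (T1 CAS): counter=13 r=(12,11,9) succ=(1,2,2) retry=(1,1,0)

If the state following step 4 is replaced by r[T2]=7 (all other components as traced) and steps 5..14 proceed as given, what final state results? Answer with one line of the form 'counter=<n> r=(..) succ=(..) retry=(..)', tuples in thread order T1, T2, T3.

counter=13 r=(12,11,9) succ=(1,2,2) retry=(1,1,0)

state after step 4 := counter=9 r=(8,7,8) succ=(0,0,1) retry=(0,0,0)
step 5 (T2 CAS): counter=9 r=(8,7,8) succ=(0,0,1) retry=(0,1,0)
step 6 (T3 LOAD): counter=9 r=(8,7,9) succ=(0,0,1) retry=(0,1,0)
step 7 (T3 CAS): counter=10 r=(8,7,9) succ=(0,0,2) retry=(0,1,0)
step 8 (T2 LOAD): counter=10 r=(8,10,9) succ=(0,0,2) retry=(0,1,0)
step 9 (T2 CAS): counter=11 r=(8,10,9) succ=(0,1,2) retry=(0,1,0)
step 10 (T1 CAS): counter=11 r=(8,10,9) succ=(0,1,2) retry=(1,1,0)
step 11 (T2 LOAD): counter=11 r=(8,11,9) succ=(0,1,2) retry=(1,1,0)
step 12 (T2 CAS): counter=12 r=(8,11,9) succ=(0,2,2) retry=(1,1,0)
step 13 (T1 LOAD): counter=12 r=(12,11,9) succ=(0,2,2) retry=(1,1,0)
step 14 (T1 CAS): counter=13 r=(12,11,9) succ=(1,2,2) retry=(1,1,0)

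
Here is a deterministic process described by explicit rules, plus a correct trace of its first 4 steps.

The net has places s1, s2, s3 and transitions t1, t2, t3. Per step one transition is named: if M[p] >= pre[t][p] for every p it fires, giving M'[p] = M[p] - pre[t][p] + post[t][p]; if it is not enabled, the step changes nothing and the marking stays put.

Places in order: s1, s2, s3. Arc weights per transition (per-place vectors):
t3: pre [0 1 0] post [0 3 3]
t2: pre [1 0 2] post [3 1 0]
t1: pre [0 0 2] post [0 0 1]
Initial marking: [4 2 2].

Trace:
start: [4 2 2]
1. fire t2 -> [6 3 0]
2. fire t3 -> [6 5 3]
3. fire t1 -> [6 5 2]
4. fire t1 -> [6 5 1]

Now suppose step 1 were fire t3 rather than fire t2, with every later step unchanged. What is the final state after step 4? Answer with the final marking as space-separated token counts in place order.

(re-executing from step 1 with the substitution; state before step 1: [4 2 2])
1. fire t3 -> [4 4 5]
2. fire t3 -> [4 6 8]
3. fire t1 -> [4 6 7]
4. fire t1 -> [4 6 6]

4 6 6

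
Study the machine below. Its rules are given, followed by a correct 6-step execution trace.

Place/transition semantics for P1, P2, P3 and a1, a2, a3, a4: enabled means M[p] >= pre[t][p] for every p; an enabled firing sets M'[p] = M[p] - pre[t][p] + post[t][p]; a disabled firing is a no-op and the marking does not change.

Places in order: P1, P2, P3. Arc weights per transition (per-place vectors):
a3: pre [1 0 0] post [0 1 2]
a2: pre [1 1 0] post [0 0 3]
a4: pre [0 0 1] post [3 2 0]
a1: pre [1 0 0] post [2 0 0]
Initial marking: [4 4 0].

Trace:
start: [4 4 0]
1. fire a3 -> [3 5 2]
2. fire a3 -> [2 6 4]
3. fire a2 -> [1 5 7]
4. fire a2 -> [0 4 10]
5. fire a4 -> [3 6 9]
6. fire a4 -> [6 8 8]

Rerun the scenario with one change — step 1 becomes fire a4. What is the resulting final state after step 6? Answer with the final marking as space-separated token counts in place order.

(re-executing from step 1 with the substitution; state before step 1: [4 4 0])
1. fire a4 -> [4 4 0]
2. fire a3 -> [3 5 2]
3. fire a2 -> [2 4 5]
4. fire a2 -> [1 3 8]
5. fire a4 -> [4 5 7]
6. fire a4 -> [7 7 6]

7 7 6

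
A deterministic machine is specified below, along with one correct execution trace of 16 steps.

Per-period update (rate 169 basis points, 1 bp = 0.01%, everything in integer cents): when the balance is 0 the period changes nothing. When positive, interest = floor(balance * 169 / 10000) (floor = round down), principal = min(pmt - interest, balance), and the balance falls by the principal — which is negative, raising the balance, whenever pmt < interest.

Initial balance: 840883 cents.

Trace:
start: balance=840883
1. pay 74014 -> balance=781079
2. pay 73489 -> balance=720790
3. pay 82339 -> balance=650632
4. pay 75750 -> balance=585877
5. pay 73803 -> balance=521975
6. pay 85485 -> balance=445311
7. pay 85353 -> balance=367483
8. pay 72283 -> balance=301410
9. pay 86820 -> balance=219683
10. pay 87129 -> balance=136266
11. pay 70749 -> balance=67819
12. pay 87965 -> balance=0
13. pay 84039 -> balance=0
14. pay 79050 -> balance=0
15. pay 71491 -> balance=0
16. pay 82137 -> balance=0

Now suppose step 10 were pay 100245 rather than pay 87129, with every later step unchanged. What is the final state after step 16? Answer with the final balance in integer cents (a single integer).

0

(re-executing from step 10 with the substitution; state before step 10: balance=219683)
10. pay 100245 -> balance=123150
11. pay 70749 -> balance=54482
12. pay 87965 -> balance=0
13. pay 84039 -> balance=0
14. pay 79050 -> balance=0
15. pay 71491 -> balance=0
16. pay 82137 -> balance=0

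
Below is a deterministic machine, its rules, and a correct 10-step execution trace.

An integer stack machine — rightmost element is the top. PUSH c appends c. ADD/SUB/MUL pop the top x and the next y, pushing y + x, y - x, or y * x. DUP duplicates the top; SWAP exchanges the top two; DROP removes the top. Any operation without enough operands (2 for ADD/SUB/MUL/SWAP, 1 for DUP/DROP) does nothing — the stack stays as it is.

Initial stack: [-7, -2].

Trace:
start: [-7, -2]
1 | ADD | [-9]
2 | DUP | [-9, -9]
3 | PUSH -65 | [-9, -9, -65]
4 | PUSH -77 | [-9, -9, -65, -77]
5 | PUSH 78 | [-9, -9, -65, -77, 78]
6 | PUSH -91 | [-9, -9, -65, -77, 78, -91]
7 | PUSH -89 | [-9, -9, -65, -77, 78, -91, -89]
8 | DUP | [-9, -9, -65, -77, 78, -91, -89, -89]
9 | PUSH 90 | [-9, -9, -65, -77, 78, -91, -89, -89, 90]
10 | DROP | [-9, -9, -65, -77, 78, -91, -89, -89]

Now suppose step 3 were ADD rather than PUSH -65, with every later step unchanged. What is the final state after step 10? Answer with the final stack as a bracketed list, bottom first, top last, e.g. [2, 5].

(re-executing from step 3 with the substitution; state before step 3: [-9, -9])
3 | ADD | [-18]
4 | PUSH -77 | [-18, -77]
5 | PUSH 78 | [-18, -77, 78]
6 | PUSH -91 | [-18, -77, 78, -91]
7 | PUSH -89 | [-18, -77, 78, -91, -89]
8 | DUP | [-18, -77, 78, -91, -89, -89]
9 | PUSH 90 | [-18, -77, 78, -91, -89, -89, 90]
10 | DROP | [-18, -77, 78, -91, -89, -89]

[-18, -77, 78, -91, -89, -89]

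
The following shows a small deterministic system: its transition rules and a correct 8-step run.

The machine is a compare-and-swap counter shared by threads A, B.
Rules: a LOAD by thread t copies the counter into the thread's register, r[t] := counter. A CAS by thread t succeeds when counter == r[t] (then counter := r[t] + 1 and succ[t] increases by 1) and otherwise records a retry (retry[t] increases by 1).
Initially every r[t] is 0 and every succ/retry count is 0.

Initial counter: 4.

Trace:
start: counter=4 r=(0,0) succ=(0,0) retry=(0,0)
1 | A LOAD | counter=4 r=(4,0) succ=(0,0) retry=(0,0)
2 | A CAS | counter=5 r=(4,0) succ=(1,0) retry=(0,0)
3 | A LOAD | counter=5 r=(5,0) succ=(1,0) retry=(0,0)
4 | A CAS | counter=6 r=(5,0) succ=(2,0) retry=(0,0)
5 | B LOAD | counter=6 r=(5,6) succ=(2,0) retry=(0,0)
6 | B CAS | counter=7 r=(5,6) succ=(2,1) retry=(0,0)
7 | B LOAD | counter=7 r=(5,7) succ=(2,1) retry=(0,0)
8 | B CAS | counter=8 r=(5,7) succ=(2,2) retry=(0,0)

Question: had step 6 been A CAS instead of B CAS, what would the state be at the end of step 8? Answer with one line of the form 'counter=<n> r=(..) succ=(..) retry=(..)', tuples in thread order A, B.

(re-executing from step 6 with the substitution; state before step 6: counter=6 r=(5,6) succ=(2,0) retry=(0,0))
6 | A CAS | counter=6 r=(5,6) succ=(2,0) retry=(1,0)
7 | B LOAD | counter=6 r=(5,6) succ=(2,0) retry=(1,0)
8 | B CAS | counter=7 r=(5,6) succ=(2,1) retry=(1,0)

counter=7 r=(5,6) succ=(2,1) retry=(1,0)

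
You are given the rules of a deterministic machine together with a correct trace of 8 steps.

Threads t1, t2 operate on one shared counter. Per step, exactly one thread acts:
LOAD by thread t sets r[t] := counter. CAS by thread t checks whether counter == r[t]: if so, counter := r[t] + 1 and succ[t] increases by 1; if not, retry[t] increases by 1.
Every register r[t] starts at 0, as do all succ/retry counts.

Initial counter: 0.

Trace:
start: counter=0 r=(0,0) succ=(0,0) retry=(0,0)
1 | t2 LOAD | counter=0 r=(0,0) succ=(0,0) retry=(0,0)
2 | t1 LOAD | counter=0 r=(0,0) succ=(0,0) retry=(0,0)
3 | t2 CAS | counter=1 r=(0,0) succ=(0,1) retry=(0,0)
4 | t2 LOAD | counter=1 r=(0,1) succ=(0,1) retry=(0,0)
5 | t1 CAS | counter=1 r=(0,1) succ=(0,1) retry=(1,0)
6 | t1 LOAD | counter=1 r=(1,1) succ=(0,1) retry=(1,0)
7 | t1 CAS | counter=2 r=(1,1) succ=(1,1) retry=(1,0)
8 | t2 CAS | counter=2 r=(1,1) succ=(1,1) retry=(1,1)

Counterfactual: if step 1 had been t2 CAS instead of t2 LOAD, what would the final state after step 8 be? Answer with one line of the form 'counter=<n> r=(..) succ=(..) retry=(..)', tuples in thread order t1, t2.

counter=3 r=(2,1) succ=(2,1) retry=(0,2)

(re-executing from step 1 with the substitution; state before step 1: counter=0 r=(0,0) succ=(0,0) retry=(0,0))
1 | t2 CAS | counter=1 r=(0,0) succ=(0,1) retry=(0,0)
2 | t1 LOAD | counter=1 r=(1,0) succ=(0,1) retry=(0,0)
3 | t2 CAS | counter=1 r=(1,0) succ=(0,1) retry=(0,1)
4 | t2 LOAD | counter=1 r=(1,1) succ=(0,1) retry=(0,1)
5 | t1 CAS | counter=2 r=(1,1) succ=(1,1) retry=(0,1)
6 | t1 LOAD | counter=2 r=(2,1) succ=(1,1) retry=(0,1)
7 | t1 CAS | counter=3 r=(2,1) succ=(2,1) retry=(0,1)
8 | t2 CAS | counter=3 r=(2,1) succ=(2,1) retry=(0,2)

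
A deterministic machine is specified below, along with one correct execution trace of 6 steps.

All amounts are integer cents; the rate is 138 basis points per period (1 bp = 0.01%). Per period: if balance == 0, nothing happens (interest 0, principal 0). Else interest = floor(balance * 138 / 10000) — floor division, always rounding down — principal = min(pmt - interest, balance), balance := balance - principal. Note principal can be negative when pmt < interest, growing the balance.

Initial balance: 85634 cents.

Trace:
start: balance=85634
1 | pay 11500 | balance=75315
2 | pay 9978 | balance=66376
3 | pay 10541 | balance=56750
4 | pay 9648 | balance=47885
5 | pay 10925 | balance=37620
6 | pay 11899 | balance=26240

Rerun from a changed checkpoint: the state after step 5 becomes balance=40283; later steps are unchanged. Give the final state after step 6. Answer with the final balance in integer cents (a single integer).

state after step 5 := balance=40283
6 | pay 11899 | balance=28939

28939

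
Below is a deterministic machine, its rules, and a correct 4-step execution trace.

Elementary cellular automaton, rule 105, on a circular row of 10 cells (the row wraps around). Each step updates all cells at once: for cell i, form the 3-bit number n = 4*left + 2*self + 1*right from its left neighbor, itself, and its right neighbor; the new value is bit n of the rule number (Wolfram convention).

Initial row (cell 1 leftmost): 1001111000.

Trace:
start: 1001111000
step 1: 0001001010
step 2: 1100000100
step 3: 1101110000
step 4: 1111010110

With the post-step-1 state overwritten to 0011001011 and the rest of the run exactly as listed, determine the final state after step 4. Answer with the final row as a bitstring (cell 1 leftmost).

0011101010

state after step 1 := 0011001011
step 2: 0011000111
step 3: 0011010101
step 4: 0011101010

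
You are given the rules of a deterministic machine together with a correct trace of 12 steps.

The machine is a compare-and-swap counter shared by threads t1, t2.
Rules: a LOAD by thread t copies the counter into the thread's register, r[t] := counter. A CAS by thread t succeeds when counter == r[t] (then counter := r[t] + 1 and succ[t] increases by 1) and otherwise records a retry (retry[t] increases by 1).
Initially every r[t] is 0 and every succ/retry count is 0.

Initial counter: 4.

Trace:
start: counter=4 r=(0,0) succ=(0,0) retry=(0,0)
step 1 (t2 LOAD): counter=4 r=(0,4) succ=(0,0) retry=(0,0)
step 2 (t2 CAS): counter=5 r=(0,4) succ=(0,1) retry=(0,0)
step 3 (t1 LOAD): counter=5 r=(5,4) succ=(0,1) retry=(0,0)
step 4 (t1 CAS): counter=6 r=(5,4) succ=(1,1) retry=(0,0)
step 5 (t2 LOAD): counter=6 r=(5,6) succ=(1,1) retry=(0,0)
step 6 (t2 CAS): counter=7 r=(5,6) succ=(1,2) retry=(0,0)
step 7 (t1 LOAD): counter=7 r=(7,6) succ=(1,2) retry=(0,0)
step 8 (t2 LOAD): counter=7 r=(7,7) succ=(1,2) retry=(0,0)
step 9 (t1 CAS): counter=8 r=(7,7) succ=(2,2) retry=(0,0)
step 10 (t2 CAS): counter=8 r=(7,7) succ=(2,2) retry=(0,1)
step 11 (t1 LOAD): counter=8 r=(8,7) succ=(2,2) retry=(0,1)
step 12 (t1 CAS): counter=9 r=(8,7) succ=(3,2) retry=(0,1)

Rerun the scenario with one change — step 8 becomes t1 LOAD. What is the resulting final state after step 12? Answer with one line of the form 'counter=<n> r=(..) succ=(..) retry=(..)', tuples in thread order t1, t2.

counter=9 r=(8,6) succ=(3,2) retry=(0,1)

(re-executing from step 8 with the substitution; state before step 8: counter=7 r=(7,6) succ=(1,2) retry=(0,0))
step 8 (t1 LOAD): counter=7 r=(7,6) succ=(1,2) retry=(0,0)
step 9 (t1 CAS): counter=8 r=(7,6) succ=(2,2) retry=(0,0)
step 10 (t2 CAS): counter=8 r=(7,6) succ=(2,2) retry=(0,1)
step 11 (t1 LOAD): counter=8 r=(8,6) succ=(2,2) retry=(0,1)
step 12 (t1 CAS): counter=9 r=(8,6) succ=(3,2) retry=(0,1)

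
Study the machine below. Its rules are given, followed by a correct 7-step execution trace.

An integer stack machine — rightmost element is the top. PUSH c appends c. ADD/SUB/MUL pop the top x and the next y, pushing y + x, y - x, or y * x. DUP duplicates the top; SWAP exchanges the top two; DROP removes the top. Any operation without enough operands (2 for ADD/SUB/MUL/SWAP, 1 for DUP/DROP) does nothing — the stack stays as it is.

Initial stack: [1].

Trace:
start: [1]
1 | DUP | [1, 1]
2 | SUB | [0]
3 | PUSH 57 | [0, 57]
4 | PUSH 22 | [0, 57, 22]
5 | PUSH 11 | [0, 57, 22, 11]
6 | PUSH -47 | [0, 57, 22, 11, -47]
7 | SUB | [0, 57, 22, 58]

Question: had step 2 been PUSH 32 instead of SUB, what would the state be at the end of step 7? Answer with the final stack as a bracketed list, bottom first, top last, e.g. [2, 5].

[1, 1, 32, 57, 22, 58]

(re-executing from step 2 with the substitution; state before step 2: [1, 1])
2 | PUSH 32 | [1, 1, 32]
3 | PUSH 57 | [1, 1, 32, 57]
4 | PUSH 22 | [1, 1, 32, 57, 22]
5 | PUSH 11 | [1, 1, 32, 57, 22, 11]
6 | PUSH -47 | [1, 1, 32, 57, 22, 11, -47]
7 | SUB | [1, 1, 32, 57, 22, 58]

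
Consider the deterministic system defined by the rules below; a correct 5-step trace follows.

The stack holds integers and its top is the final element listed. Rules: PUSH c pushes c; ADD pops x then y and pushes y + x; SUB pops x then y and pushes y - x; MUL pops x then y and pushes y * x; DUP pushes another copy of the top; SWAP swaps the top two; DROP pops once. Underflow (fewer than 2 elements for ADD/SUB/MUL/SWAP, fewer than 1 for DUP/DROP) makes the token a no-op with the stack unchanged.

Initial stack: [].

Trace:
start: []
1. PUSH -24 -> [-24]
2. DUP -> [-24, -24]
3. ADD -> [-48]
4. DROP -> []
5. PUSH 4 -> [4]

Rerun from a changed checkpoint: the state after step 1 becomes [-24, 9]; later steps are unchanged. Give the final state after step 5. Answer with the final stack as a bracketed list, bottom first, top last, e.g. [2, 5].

[-24, 4]

state after step 1 := [-24, 9]
2. DUP -> [-24, 9, 9]
3. ADD -> [-24, 18]
4. DROP -> [-24]
5. PUSH 4 -> [-24, 4]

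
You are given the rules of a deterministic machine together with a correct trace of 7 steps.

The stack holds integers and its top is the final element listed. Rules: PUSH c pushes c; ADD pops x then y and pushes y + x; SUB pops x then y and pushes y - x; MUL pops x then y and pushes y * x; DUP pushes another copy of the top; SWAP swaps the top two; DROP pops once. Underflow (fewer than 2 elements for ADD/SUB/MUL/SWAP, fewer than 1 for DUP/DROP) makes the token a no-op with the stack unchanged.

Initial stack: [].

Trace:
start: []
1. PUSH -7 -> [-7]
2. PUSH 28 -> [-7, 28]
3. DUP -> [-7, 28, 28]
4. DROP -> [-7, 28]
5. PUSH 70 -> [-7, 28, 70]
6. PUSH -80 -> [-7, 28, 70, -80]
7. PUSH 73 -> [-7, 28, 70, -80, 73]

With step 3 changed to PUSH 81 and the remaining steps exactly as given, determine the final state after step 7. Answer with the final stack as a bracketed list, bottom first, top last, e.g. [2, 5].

(re-executing from step 3 with the substitution; state before step 3: [-7, 28])
3. PUSH 81 -> [-7, 28, 81]
4. DROP -> [-7, 28]
5. PUSH 70 -> [-7, 28, 70]
6. PUSH -80 -> [-7, 28, 70, -80]
7. PUSH 73 -> [-7, 28, 70, -80, 73]

[-7, 28, 70, -80, 73]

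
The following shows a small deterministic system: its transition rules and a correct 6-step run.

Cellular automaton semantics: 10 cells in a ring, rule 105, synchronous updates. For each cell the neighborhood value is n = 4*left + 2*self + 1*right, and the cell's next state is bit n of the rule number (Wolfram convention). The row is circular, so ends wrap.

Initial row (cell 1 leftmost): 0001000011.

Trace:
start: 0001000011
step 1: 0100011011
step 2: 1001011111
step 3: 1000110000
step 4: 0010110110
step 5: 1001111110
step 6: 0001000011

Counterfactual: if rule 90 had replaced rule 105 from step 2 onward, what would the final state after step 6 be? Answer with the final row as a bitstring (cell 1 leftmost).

(re-executing steps 2..6 under rule 90; state before step 2: 0100011011)
step 2: 0010111011
step 3: 1100101011
step 4: 0111000010
step 5: 1101100101
step 6: 0101111001

0101111001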